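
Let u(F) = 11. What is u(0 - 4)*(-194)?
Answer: -2134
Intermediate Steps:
u(0 - 4)*(-194) = 11*(-194) = -2134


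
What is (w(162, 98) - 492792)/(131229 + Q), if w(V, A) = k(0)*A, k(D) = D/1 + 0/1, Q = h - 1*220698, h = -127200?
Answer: 164264/72223 ≈ 2.2744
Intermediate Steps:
Q = -347898 (Q = -127200 - 1*220698 = -127200 - 220698 = -347898)
k(D) = D (k(D) = D*1 + 0*1 = D + 0 = D)
w(V, A) = 0 (w(V, A) = 0*A = 0)
(w(162, 98) - 492792)/(131229 + Q) = (0 - 492792)/(131229 - 347898) = -492792/(-216669) = -492792*(-1/216669) = 164264/72223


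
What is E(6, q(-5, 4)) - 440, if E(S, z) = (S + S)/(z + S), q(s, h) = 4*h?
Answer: -4834/11 ≈ -439.45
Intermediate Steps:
E(S, z) = 2*S/(S + z) (E(S, z) = (2*S)/(S + z) = 2*S/(S + z))
E(6, q(-5, 4)) - 440 = 2*6/(6 + 4*4) - 440 = 2*6/(6 + 16) - 440 = 2*6/22 - 440 = 2*6*(1/22) - 440 = 6/11 - 440 = -4834/11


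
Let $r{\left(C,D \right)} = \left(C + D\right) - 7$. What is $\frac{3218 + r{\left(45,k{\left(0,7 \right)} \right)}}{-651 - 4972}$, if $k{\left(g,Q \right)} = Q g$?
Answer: $- \frac{3256}{5623} \approx -0.57905$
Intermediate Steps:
$r{\left(C,D \right)} = -7 + C + D$
$\frac{3218 + r{\left(45,k{\left(0,7 \right)} \right)}}{-651 - 4972} = \frac{3218 + \left(-7 + 45 + 7 \cdot 0\right)}{-651 - 4972} = \frac{3218 + \left(-7 + 45 + 0\right)}{-5623} = \left(3218 + 38\right) \left(- \frac{1}{5623}\right) = 3256 \left(- \frac{1}{5623}\right) = - \frac{3256}{5623}$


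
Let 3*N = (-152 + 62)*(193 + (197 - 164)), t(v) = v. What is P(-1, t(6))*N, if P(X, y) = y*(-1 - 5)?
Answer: 244080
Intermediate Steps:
P(X, y) = -6*y (P(X, y) = y*(-6) = -6*y)
N = -6780 (N = ((-152 + 62)*(193 + (197 - 164)))/3 = (-90*(193 + 33))/3 = (-90*226)/3 = (⅓)*(-20340) = -6780)
P(-1, t(6))*N = -6*6*(-6780) = -36*(-6780) = 244080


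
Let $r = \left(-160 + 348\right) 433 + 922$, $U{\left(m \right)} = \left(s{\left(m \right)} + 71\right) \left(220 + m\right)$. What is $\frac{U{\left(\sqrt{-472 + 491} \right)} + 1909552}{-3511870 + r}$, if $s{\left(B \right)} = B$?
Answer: $- \frac{1925191}{3429544} - \frac{291 \sqrt{19}}{3429544} \approx -0.56172$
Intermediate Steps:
$U{\left(m \right)} = \left(71 + m\right) \left(220 + m\right)$ ($U{\left(m \right)} = \left(m + 71\right) \left(220 + m\right) = \left(71 + m\right) \left(220 + m\right)$)
$r = 82326$ ($r = 188 \cdot 433 + 922 = 81404 + 922 = 82326$)
$\frac{U{\left(\sqrt{-472 + 491} \right)} + 1909552}{-3511870 + r} = \frac{\left(15620 + \left(\sqrt{-472 + 491}\right)^{2} + 291 \sqrt{-472 + 491}\right) + 1909552}{-3511870 + 82326} = \frac{\left(15620 + \left(\sqrt{19}\right)^{2} + 291 \sqrt{19}\right) + 1909552}{-3429544} = \left(\left(15620 + 19 + 291 \sqrt{19}\right) + 1909552\right) \left(- \frac{1}{3429544}\right) = \left(\left(15639 + 291 \sqrt{19}\right) + 1909552\right) \left(- \frac{1}{3429544}\right) = \left(1925191 + 291 \sqrt{19}\right) \left(- \frac{1}{3429544}\right) = - \frac{1925191}{3429544} - \frac{291 \sqrt{19}}{3429544}$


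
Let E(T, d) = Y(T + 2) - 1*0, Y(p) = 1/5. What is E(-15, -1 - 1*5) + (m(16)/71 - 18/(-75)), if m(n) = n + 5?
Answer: 1306/1775 ≈ 0.73577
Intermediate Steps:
Y(p) = ⅕
m(n) = 5 + n
E(T, d) = ⅕ (E(T, d) = ⅕ - 1*0 = ⅕ + 0 = ⅕)
E(-15, -1 - 1*5) + (m(16)/71 - 18/(-75)) = ⅕ + ((5 + 16)/71 - 18/(-75)) = ⅕ + (21*(1/71) - 18*(-1/75)) = ⅕ + (21/71 + 6/25) = ⅕ + 951/1775 = 1306/1775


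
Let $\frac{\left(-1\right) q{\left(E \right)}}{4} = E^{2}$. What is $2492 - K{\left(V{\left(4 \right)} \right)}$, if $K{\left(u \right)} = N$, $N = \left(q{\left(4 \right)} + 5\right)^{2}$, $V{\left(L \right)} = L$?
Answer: $-989$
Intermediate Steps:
$q{\left(E \right)} = - 4 E^{2}$
$N = 3481$ ($N = \left(- 4 \cdot 4^{2} + 5\right)^{2} = \left(\left(-4\right) 16 + 5\right)^{2} = \left(-64 + 5\right)^{2} = \left(-59\right)^{2} = 3481$)
$K{\left(u \right)} = 3481$
$2492 - K{\left(V{\left(4 \right)} \right)} = 2492 - 3481 = -989$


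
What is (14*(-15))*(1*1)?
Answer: -210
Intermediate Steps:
(14*(-15))*(1*1) = -210*1 = -210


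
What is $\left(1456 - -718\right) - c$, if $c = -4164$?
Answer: $6338$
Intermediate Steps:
$\left(1456 - -718\right) - c = \left(1456 - -718\right) - -4164 = \left(1456 + 718\right) + 4164 = 2174 + 4164 = 6338$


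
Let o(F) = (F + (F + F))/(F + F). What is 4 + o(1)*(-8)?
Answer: -8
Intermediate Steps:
o(F) = 3/2 (o(F) = (F + 2*F)/((2*F)) = (3*F)*(1/(2*F)) = 3/2)
4 + o(1)*(-8) = 4 + (3/2)*(-8) = 4 - 12 = -8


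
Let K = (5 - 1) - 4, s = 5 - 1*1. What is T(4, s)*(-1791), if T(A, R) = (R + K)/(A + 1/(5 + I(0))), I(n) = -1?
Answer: -28656/17 ≈ -1685.6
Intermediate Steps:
s = 4 (s = 5 - 1 = 4)
K = 0 (K = 4 - 4 = 0)
T(A, R) = R/(1/4 + A) (T(A, R) = (R + 0)/(A + 1/(5 - 1)) = R/(A + 1/4) = R/(1/4 + A))
T(4, s)*(-1791) = (4*4/(1 + 4*4))*(-1791) = (4*4/(1 + 16))*(-1791) = (4*4/17)*(-1791) = (4*4*(1/17))*(-1791) = (16/17)*(-1791) = -28656/17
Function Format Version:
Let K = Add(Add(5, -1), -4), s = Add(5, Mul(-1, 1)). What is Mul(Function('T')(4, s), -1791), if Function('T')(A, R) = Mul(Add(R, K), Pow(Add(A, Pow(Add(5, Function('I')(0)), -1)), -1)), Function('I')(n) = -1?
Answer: Rational(-28656, 17) ≈ -1685.6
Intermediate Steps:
s = 4 (s = Add(5, -1) = 4)
K = 0 (K = Add(4, -4) = 0)
Function('T')(A, R) = Mul(R, Pow(Add(Rational(1, 4), A), -1)) (Function('T')(A, R) = Mul(Add(R, 0), Pow(Add(A, Pow(Add(5, -1), -1)), -1)) = Mul(R, Pow(Add(A, Pow(4, -1)), -1)) = Mul(R, Pow(Add(A, Rational(1, 4)), -1)) = Mul(R, Pow(Add(Rational(1, 4), A), -1)))
Mul(Function('T')(4, s), -1791) = Mul(Mul(4, 4, Pow(Add(1, Mul(4, 4)), -1)), -1791) = Mul(Mul(4, 4, Pow(Add(1, 16), -1)), -1791) = Mul(Mul(4, 4, Pow(17, -1)), -1791) = Mul(Mul(4, 4, Rational(1, 17)), -1791) = Mul(Rational(16, 17), -1791) = Rational(-28656, 17)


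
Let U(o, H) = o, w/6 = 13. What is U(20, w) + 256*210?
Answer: 53780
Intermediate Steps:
w = 78 (w = 6*13 = 78)
U(20, w) + 256*210 = 20 + 256*210 = 20 + 53760 = 53780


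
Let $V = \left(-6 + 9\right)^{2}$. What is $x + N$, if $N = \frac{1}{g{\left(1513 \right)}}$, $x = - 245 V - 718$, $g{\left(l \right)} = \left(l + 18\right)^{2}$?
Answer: $- \frac{6851398002}{2343961} \approx -2923.0$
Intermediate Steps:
$V = 9$ ($V = 3^{2} = 9$)
$g{\left(l \right)} = \left(18 + l\right)^{2}$
$x = -2923$ ($x = \left(-245\right) 9 - 718 = -2205 - 718 = -2923$)
$N = \frac{1}{2343961}$ ($N = \frac{1}{\left(18 + 1513\right)^{2}} = \frac{1}{1531^{2}} = \frac{1}{2343961} \approx 4.2663 \cdot 10^{-7}$)
$x + N = -2923 + \frac{1}{2343961} = - \frac{6851398002}{2343961}$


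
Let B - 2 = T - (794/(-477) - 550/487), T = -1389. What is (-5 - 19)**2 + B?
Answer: -187745461/232299 ≈ -808.21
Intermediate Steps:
B = -321549685/232299 (B = 2 + (-1389 - (794/(-477) - 550/487)) = 2 + (-1389 - (794*(-1/477) - 550*1/487)) = 2 + (-1389 - (-794/477 - 550/487)) = 2 + (-1389 - 1*(-649028/232299)) = 2 + (-1389 + 649028/232299) = 2 - 322014283/232299 = -321549685/232299 ≈ -1384.2)
(-5 - 19)**2 + B = (-5 - 19)**2 - 321549685/232299 = (-24)**2 - 321549685/232299 = 576 - 321549685/232299 = -187745461/232299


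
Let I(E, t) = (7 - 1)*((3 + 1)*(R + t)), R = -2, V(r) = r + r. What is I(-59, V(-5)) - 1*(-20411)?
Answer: 20123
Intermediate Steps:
V(r) = 2*r
I(E, t) = -48 + 24*t (I(E, t) = (7 - 1)*((3 + 1)*(-2 + t)) = 6*(4*(-2 + t)) = 6*(-8 + 4*t) = -48 + 24*t)
I(-59, V(-5)) - 1*(-20411) = (-48 + 24*(2*(-5))) - 1*(-20411) = (-48 + 24*(-10)) + 20411 = (-48 - 240) + 20411 = -288 + 20411 = 20123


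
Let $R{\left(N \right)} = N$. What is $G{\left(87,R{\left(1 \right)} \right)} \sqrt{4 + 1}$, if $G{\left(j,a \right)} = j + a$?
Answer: $88 \sqrt{5} \approx 196.77$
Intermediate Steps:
$G{\left(j,a \right)} = a + j$
$G{\left(87,R{\left(1 \right)} \right)} \sqrt{4 + 1} = \left(1 + 87\right) \sqrt{4 + 1} = 88 \sqrt{5}$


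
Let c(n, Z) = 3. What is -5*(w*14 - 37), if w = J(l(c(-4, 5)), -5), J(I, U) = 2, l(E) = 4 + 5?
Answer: 45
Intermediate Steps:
l(E) = 9
w = 2
-5*(w*14 - 37) = -5*(2*14 - 37) = -5*(28 - 37) = -5*(-9) = 45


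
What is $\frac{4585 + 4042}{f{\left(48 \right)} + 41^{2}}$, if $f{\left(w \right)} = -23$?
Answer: $\frac{8627}{1658} \approx 5.2033$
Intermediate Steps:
$\frac{4585 + 4042}{f{\left(48 \right)} + 41^{2}} = \frac{4585 + 4042}{-23 + 41^{2}} = \frac{8627}{-23 + 1681} = \frac{8627}{1658}$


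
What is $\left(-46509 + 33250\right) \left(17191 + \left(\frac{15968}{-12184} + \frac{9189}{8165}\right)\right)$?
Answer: $- \frac{2834414269223668}{12435295} \approx -2.2793 \cdot 10^{8}$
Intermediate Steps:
$\left(-46509 + 33250\right) \left(17191 + \left(\frac{15968}{-12184} + \frac{9189}{8165}\right)\right) = - 13259 \left(17191 + \left(15968 \left(- \frac{1}{12184}\right) + 9189 \cdot \frac{1}{8165}\right)\right) = - 13259 \left(17191 + \left(- \frac{1996}{1523} + \frac{9189}{8165}\right)\right) = - 13259 \left(17191 - \frac{2302493}{12435295}\right) = \left(-13259\right) \frac{213772853852}{12435295} = - \frac{2834414269223668}{12435295}$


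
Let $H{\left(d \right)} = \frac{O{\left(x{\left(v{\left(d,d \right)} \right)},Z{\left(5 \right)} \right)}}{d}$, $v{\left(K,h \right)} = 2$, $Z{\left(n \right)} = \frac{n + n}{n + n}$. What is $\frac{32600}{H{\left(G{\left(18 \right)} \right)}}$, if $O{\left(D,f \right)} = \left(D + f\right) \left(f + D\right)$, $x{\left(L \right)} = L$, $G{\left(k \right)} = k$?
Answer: $65200$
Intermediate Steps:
$Z{\left(n \right)} = 1$ ($Z{\left(n \right)} = \frac{2 n}{2 n} = 2 n \frac{1}{2 n} = 1$)
$O{\left(D,f \right)} = \left(D + f\right)^{2}$ ($O{\left(D,f \right)} = \left(D + f\right) \left(D + f\right) = \left(D + f\right)^{2}$)
$H{\left(d \right)} = \frac{9}{d}$ ($H{\left(d \right)} = \frac{\left(2 + 1\right)^{2}}{d} = \frac{3^{2}}{d} = \frac{9}{d}$)
$\frac{32600}{H{\left(G{\left(18 \right)} \right)}} = \frac{32600}{9 \cdot \frac{1}{18}} = 32600 \frac{1}{\frac{1}{2}} = 32600 \cdot 2 = 65200$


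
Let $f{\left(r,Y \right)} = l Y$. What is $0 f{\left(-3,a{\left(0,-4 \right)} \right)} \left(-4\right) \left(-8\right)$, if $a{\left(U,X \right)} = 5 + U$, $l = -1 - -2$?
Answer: $0$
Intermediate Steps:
$l = 1$ ($l = -1 + 2 = 1$)
$f{\left(r,Y \right)} = Y$ ($f{\left(r,Y \right)} = 1 Y = Y$)
$0 f{\left(-3,a{\left(0,-4 \right)} \right)} \left(-4\right) \left(-8\right) = 0 \left(5 + 0\right) \left(-4\right) \left(-8\right) = 0 \cdot 5 \left(-4\right) \left(-8\right) = 0 \left(-4\right) \left(-8\right) = 0 \left(-8\right) = 0$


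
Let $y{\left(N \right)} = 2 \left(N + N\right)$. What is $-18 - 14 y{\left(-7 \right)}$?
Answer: $374$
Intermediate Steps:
$y{\left(N \right)} = 4 N$ ($y{\left(N \right)} = 2 \cdot 2 N = 4 N$)
$-18 - 14 y{\left(-7 \right)} = -18 - 14 \cdot 4 \left(-7\right) = -18 - -392 = -18 + 392 = 374$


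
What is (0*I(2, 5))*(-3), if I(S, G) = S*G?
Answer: 0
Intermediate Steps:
I(S, G) = G*S
(0*I(2, 5))*(-3) = (0*(5*2))*(-3) = (0*10)*(-3) = 0*(-3) = 0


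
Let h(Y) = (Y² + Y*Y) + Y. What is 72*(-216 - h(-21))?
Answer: -77544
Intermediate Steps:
h(Y) = Y + 2*Y² (h(Y) = (Y² + Y²) + Y = 2*Y² + Y = Y + 2*Y²)
72*(-216 - h(-21)) = 72*(-216 - (-21)*(1 + 2*(-21))) = 72*(-216 - (-21)*(1 - 42)) = 72*(-216 - (-21)*(-41)) = 72*(-216 - 1*861) = 72*(-216 - 861) = 72*(-1077) = -77544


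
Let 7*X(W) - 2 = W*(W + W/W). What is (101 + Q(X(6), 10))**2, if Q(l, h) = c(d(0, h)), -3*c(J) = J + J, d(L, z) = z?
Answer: 80089/9 ≈ 8898.8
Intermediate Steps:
X(W) = 2/7 + W*(1 + W)/7 (X(W) = 2/7 + (W*(W + W/W))/7 = 2/7 + (W*(W + 1))/7 = 2/7 + (W*(1 + W))/7 = 2/7 + W*(1 + W)/7)
c(J) = -2*J/3 (c(J) = -(J + J)/3 = -2*J/3)
Q(l, h) = -2*h/3
(101 + Q(X(6), 10))**2 = (101 - 2/3*10)**2 = (101 - 20/3)**2 = (283/3)**2 = 80089/9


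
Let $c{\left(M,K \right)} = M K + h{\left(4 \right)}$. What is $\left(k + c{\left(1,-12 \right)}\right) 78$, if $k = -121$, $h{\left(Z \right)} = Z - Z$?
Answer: $-10374$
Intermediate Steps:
$h{\left(Z \right)} = 0$
$c{\left(M,K \right)} = K M$ ($c{\left(M,K \right)} = M K + 0 = K M + 0 = K M$)
$\left(k + c{\left(1,-12 \right)}\right) 78 = \left(-121 - 12\right) 78 = \left(-133\right) 78 = -10374$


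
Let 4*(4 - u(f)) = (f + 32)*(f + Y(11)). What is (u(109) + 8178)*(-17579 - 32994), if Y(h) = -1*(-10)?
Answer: -806588777/4 ≈ -2.0165e+8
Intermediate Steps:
Y(h) = 10
u(f) = 4 - (10 + f)*(32 + f)/4 (u(f) = 4 - (f + 32)*(f + 10)/4 = 4 - (32 + f)*(10 + f)/4 = 4 - (10 + f)*(32 + f)/4)
(u(109) + 8178)*(-17579 - 32994) = ((-76 - 21/2*109 - ¼*109²) + 8178)*(-17579 - 32994) = ((-76 - 2289/2 - ¼*11881) + 8178)*(-50573) = ((-76 - 2289/2 - 11881/4) + 8178)*(-50573) = (-16763/4 + 8178)*(-50573) = (15949/4)*(-50573) = -806588777/4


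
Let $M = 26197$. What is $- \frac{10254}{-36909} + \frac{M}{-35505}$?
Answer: $- \frac{22327289}{48535335} \approx -0.46002$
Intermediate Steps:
$- \frac{10254}{-36909} + \frac{M}{-35505} = - \frac{10254}{-36909} + \frac{26197}{-35505} = \left(-10254\right) \left(- \frac{1}{36909}\right) + 26197 \left(- \frac{1}{35505}\right) = \frac{3418}{12303} - \frac{26197}{35505} = - \frac{22327289}{48535335}$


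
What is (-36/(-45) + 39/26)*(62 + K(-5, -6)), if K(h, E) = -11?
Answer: 1173/10 ≈ 117.30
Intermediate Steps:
(-36/(-45) + 39/26)*(62 + K(-5, -6)) = (-36/(-45) + 39/26)*(62 - 11) = (-36*(-1/45) + 39*(1/26))*51 = (4/5 + 3/2)*51 = (23/10)*51 = 1173/10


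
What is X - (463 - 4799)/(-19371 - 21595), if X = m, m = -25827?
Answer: -529016609/20483 ≈ -25827.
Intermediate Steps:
X = -25827
X - (463 - 4799)/(-19371 - 21595) = -25827 - (463 - 4799)/(-19371 - 21595) = -25827 - (-4336)/(-40966) = -25827 - (-4336)*(-1)/40966 = -25827 - 1*2168/20483 = -25827 - 2168/20483 = -529016609/20483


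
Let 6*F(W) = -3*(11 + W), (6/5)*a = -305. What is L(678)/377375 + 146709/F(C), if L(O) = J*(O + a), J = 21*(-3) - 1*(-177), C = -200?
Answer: 12304194407/7924875 ≈ 1552.6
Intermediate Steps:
a = -1525/6 (a = (⅚)*(-305) = -1525/6 ≈ -254.17)
J = 114 (J = -63 + 177 = 114)
F(W) = -11/2 - W/2 (F(W) = (-3*(11 + W))/6 = (-33 - 3*W)/6 = -11/2 - W/2)
L(O) = -28975 + 114*O (L(O) = 114*(O - 1525/6) = 114*(-1525/6 + O) = -28975 + 114*O)
L(678)/377375 + 146709/F(C) = (-28975 + 114*678)/377375 + 146709/(-11/2 - ½*(-200)) = (-28975 + 77292)*(1/377375) + 146709/(-11/2 + 100) = 48317*(1/377375) + 146709/(189/2) = 48317/377375 + 146709*(2/189) = 48317/377375 + 32602/21 = 12304194407/7924875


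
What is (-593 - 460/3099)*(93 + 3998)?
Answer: -7519941197/3099 ≈ -2.4266e+6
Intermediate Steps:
(-593 - 460/3099)*(93 + 3998) = (-593 - 460*1/3099)*4091 = (-593 - 460/3099)*4091 = -1838167/3099*4091 = -7519941197/3099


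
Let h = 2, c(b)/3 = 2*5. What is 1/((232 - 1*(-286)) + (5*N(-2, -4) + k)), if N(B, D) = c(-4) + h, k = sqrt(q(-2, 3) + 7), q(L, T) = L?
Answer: 678/459679 - sqrt(5)/459679 ≈ 0.0014701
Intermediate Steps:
c(b) = 30 (c(b) = 3*(2*5) = 3*10 = 30)
k = sqrt(5) (k = sqrt(-2 + 7) = sqrt(5) ≈ 2.2361)
N(B, D) = 32 (N(B, D) = 30 + 2 = 32)
1/((232 - 1*(-286)) + (5*N(-2, -4) + k)) = 1/((232 - 1*(-286)) + (5*32 + sqrt(5))) = 1/((232 + 286) + (160 + sqrt(5))) = 1/(518 + (160 + sqrt(5))) = 1/(678 + sqrt(5))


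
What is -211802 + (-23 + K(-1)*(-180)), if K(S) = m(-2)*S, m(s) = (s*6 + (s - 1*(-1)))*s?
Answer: -207145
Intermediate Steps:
m(s) = s*(1 + 7*s) (m(s) = (6*s + (s + 1))*s = (6*s + (1 + s))*s = (1 + 7*s)*s = s*(1 + 7*s))
K(S) = 26*S (K(S) = (-2*(1 + 7*(-2)))*S = (-2*(1 - 14))*S = (-2*(-13))*S = 26*S)
-211802 + (-23 + K(-1)*(-180)) = -211802 + (-23 + (26*(-1))*(-180)) = -211802 + (-23 - 26*(-180)) = -211802 + (-23 + 4680) = -211802 + 4657 = -207145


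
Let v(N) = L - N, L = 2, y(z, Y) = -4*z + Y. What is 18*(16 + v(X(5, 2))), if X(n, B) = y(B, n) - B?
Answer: 414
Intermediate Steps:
y(z, Y) = Y - 4*z
X(n, B) = n - 5*B (X(n, B) = (n - 4*B) - B = n - 5*B)
v(N) = 2 - N
18*(16 + v(X(5, 2))) = 18*(16 + (2 - (5 - 5*2))) = 18*(16 + (2 - (5 - 10))) = 18*(16 + (2 - 1*(-5))) = 18*(16 + (2 + 5)) = 18*(16 + 7) = 18*23 = 414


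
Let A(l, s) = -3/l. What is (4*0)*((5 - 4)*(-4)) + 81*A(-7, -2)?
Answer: 243/7 ≈ 34.714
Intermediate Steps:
(4*0)*((5 - 4)*(-4)) + 81*A(-7, -2) = (4*0)*((5 - 4)*(-4)) + 81*(-3/(-7)) = 0*(1*(-4)) + 81*(-3*(-⅐)) = 0*(-4) + 81*(3/7) = 0 + 243/7 = 243/7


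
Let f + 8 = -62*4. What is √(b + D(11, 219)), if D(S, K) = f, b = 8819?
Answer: √8563 ≈ 92.536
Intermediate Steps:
f = -256 (f = -8 - 62*4 = -8 - 248 = -256)
D(S, K) = -256
√(b + D(11, 219)) = √(8819 - 256) = √8563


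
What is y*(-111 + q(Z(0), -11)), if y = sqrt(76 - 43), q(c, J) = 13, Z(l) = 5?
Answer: -98*sqrt(33) ≈ -562.97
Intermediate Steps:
y = sqrt(33) ≈ 5.7446
y*(-111 + q(Z(0), -11)) = sqrt(33)*(-111 + 13) = sqrt(33)*(-98) = -98*sqrt(33)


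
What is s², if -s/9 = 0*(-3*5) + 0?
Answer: 0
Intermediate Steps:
s = 0 (s = -9*(0*(-3*5) + 0) = -9*(0*(-15) + 0) = -9*(0 + 0) = -9*0 = 0)
s² = 0² = 0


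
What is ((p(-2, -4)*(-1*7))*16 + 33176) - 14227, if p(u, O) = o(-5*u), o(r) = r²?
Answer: 7749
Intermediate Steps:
p(u, O) = 25*u² (p(u, O) = (-5*u)² = 25*u²)
((p(-2, -4)*(-1*7))*16 + 33176) - 14227 = (((25*(-2)²)*(-1*7))*16 + 33176) - 14227 = (((25*4)*(-7))*16 + 33176) - 14227 = ((100*(-7))*16 + 33176) - 14227 = (-700*16 + 33176) - 14227 = (-11200 + 33176) - 14227 = 21976 - 14227 = 7749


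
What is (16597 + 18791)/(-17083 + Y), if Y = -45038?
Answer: -11796/20707 ≈ -0.56966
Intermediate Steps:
(16597 + 18791)/(-17083 + Y) = (16597 + 18791)/(-17083 - 45038) = 35388/(-62121) = 35388*(-1/62121) = -11796/20707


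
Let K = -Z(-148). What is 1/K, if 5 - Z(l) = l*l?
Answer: 1/21899 ≈ 4.5664e-5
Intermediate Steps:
Z(l) = 5 - l² (Z(l) = 5 - l*l = 5 - l²)
K = 21899 (K = -(5 - 1*(-148)²) = -(5 - 1*21904) = -(5 - 21904) = -1*(-21899) = 21899)
1/K = 1/21899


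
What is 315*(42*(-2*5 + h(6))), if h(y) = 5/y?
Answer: -121275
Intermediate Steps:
315*(42*(-2*5 + h(6))) = 315*(42*(-2*5 + 5/6)) = 315*(42*(-10 + 5*(⅙))) = 315*(42*(-10 + ⅚)) = 315*(42*(-55/6)) = 315*(-385) = -121275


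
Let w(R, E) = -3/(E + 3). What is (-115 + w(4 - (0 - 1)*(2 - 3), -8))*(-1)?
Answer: 572/5 ≈ 114.40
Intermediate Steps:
w(R, E) = -3/(3 + E)
(-115 + w(4 - (0 - 1)*(2 - 3), -8))*(-1) = (-115 - 3/(3 - 8))*(-1) = (-115 - 3/(-5))*(-1) = (-115 - 3*(-1/5))*(-1) = (-115 + 3/5)*(-1) = -572/5*(-1) = 572/5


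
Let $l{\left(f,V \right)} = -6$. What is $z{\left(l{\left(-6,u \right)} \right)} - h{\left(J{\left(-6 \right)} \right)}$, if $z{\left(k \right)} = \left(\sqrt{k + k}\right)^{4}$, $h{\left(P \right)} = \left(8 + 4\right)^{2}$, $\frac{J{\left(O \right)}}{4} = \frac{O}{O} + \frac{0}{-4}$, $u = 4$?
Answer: $0$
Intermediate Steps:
$J{\left(O \right)} = 4$ ($J{\left(O \right)} = 4 \left(\frac{O}{O} + \frac{0}{-4}\right) = 4 \left(1 + 0 \left(- \frac{1}{4}\right)\right) = 4 \left(1 + 0\right) = 4 \cdot 1 = 4$)
$h{\left(P \right)} = 144$ ($h{\left(P \right)} = 12^{2} = 144$)
$z{\left(k \right)} = 4 k^{2}$ ($z{\left(k \right)} = \left(\sqrt{2 k}\right)^{4} = \left(\sqrt{2} \sqrt{k}\right)^{4} = 4 k^{2}$)
$z{\left(l{\left(-6,u \right)} \right)} - h{\left(J{\left(-6 \right)} \right)} = 4 \left(-6\right)^{2} - 144 = 4 \cdot 36 - 144 = 144 - 144 = 0$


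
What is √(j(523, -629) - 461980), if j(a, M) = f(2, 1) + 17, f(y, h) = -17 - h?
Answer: I*√461981 ≈ 679.69*I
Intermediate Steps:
j(a, M) = -1 (j(a, M) = (-17 - 1*1) + 17 = (-17 - 1) + 17 = -18 + 17 = -1)
√(j(523, -629) - 461980) = √(-1 - 461980) = √(-461981) = I*√461981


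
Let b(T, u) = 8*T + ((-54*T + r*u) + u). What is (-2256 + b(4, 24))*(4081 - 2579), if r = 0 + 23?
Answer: -2799728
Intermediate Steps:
r = 23
b(T, u) = -46*T + 24*u (b(T, u) = 8*T + ((-54*T + 23*u) + u) = 8*T + (-54*T + 24*u) = -46*T + 24*u)
(-2256 + b(4, 24))*(4081 - 2579) = (-2256 + (-46*4 + 24*24))*(4081 - 2579) = (-2256 + (-184 + 576))*1502 = (-2256 + 392)*1502 = -1864*1502 = -2799728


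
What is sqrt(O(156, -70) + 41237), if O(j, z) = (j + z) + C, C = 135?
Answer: sqrt(41458) ≈ 203.61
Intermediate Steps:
O(j, z) = 135 + j + z (O(j, z) = (j + z) + 135 = 135 + j + z)
sqrt(O(156, -70) + 41237) = sqrt((135 + 156 - 70) + 41237) = sqrt(221 + 41237) = sqrt(41458)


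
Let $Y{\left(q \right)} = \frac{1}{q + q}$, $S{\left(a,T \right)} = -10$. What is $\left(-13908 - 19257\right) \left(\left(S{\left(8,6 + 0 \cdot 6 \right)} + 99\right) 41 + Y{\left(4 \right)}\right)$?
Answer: $- \frac{968185845}{8} \approx -1.2102 \cdot 10^{8}$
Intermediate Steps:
$Y{\left(q \right)} = \frac{1}{2 q}$
$\left(-13908 - 19257\right) \left(\left(S{\left(8,6 + 0 \cdot 6 \right)} + 99\right) 41 + Y{\left(4 \right)}\right) = \left(-13908 - 19257\right) \left(\left(-10 + 99\right) 41 + \frac{1}{2 \cdot 4}\right) = - 33165 \left(89 \cdot 41 + \frac{1}{2} \cdot \frac{1}{4}\right) = - 33165 \left(3649 + \frac{1}{8}\right) = \left(-33165\right) \frac{29193}{8} = - \frac{968185845}{8}$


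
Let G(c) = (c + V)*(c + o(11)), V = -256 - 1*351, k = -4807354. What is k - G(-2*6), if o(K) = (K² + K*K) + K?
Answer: -4658175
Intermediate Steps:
o(K) = K + 2*K² (o(K) = (K² + K²) + K = 2*K² + K = K + 2*K²)
V = -607 (V = -256 - 351 = -607)
G(c) = (-607 + c)*(253 + c) (G(c) = (c - 607)*(c + 11*(1 + 2*11)) = (-607 + c)*(c + 11*(1 + 22)) = (-607 + c)*(c + 11*23) = (-607 + c)*(c + 253) = (-607 + c)*(253 + c))
k - G(-2*6) = -4807354 - (-153571 + (-2*6)² - (-708)*6) = -4807354 - (-153571 + (-12)² - 354*(-12)) = -4807354 - (-153571 + 144 + 4248) = -4807354 - 1*(-149179) = -4807354 + 149179 = -4658175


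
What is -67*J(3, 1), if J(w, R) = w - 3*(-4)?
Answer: -1005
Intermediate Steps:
J(w, R) = 12 + w (J(w, R) = w + 12 = 12 + w)
-67*J(3, 1) = -67*(12 + 3) = -67*15 = -1005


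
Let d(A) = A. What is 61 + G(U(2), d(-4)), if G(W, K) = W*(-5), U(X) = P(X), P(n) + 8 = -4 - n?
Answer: 131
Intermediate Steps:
P(n) = -12 - n (P(n) = -8 + (-4 - n) = -12 - n)
U(X) = -12 - X
G(W, K) = -5*W
61 + G(U(2), d(-4)) = 61 - 5*(-12 - 1*2) = 61 - 5*(-12 - 2) = 61 - 5*(-14) = 61 + 70 = 131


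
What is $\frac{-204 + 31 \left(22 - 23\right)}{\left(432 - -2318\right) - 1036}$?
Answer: $- \frac{235}{1714} \approx -0.13711$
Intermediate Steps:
$\frac{-204 + 31 \left(22 - 23\right)}{\left(432 - -2318\right) - 1036} = \frac{-204 + 31 \left(-1\right)}{\left(432 + 2318\right) - 1036} = \frac{-204 - 31}{2750 - 1036} = - \frac{235}{1714}$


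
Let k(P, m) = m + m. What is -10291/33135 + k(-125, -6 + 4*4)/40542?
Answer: -69425837/223893195 ≈ -0.31008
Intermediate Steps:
k(P, m) = 2*m
-10291/33135 + k(-125, -6 + 4*4)/40542 = -10291/33135 + (2*(-6 + 4*4))/40542 = -10291*1/33135 + (2*(-6 + 16))*(1/40542) = -10291/33135 + (2*10)*(1/40542) = -10291/33135 + 20*(1/40542) = -10291/33135 + 10/20271 = -69425837/223893195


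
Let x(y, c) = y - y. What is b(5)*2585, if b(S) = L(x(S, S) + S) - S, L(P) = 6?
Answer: 2585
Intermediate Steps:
x(y, c) = 0
b(S) = 6 - S
b(5)*2585 = (6 - 1*5)*2585 = (6 - 5)*2585 = 1*2585 = 2585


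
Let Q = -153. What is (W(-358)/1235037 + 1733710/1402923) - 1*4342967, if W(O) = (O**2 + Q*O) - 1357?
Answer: -2508296893578266828/577553937717 ≈ -4.3430e+6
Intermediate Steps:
W(O) = -1357 + O**2 - 153*O (W(O) = (O**2 - 153*O) - 1357 = -1357 + O**2 - 153*O)
(W(-358)/1235037 + 1733710/1402923) - 1*4342967 = ((-1357 + (-358)**2 - 153*(-358))/1235037 + 1733710/1402923) - 1*4342967 = ((-1357 + 128164 + 54774)*(1/1235037) + 1733710*(1/1402923)) - 4342967 = (181581*(1/1235037) + 1733710/1402923) - 4342967 = (60527/411679 + 1733710/1402923) - 4342967 = 798646719511/577553937717 - 4342967 = -2508296893578266828/577553937717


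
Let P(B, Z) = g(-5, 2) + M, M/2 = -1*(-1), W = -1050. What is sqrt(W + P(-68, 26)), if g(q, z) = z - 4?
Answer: 5*I*sqrt(42) ≈ 32.404*I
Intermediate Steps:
g(q, z) = -4 + z
M = 2 (M = 2*(-1*(-1)) = 2*1 = 2)
P(B, Z) = 0 (P(B, Z) = (-4 + 2) + 2 = -2 + 2 = 0)
sqrt(W + P(-68, 26)) = sqrt(-1050 + 0) = sqrt(-1050) = 5*I*sqrt(42)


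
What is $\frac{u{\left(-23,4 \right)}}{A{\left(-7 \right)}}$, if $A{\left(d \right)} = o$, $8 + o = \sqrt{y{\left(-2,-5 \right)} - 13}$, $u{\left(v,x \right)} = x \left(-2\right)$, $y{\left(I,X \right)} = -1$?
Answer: $\frac{32}{39} + \frac{4 i \sqrt{14}}{39} \approx 0.82051 + 0.38376 i$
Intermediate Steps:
$u{\left(v,x \right)} = - 2 x$
$o = -8 + i \sqrt{14}$ ($o = -8 + \sqrt{-1 - 13} = -8 + \sqrt{-14} = -8 + i \sqrt{14} \approx -8.0 + 3.7417 i$)
$A{\left(d \right)} = -8 + i \sqrt{14}$
$\frac{u{\left(-23,4 \right)}}{A{\left(-7 \right)}} = \frac{\left(-2\right) 4}{-8 + i \sqrt{14}} = - \frac{8}{-8 + i \sqrt{14}}$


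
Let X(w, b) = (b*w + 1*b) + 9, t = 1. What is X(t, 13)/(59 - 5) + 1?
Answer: 89/54 ≈ 1.6481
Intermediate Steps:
X(w, b) = 9 + b + b*w (X(w, b) = (b*w + b) + 9 = (b + b*w) + 9 = 9 + b + b*w)
X(t, 13)/(59 - 5) + 1 = (9 + 13 + 13*1)/(59 - 5) + 1 = (9 + 13 + 13)/54 + 1 = (1/54)*35 + 1 = 35/54 + 1 = 89/54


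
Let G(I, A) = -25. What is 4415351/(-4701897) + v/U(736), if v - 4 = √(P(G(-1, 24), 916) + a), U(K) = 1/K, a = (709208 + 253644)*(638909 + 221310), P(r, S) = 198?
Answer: 13837969417/4701897 + 736*√828263584786 ≈ 6.6983e+8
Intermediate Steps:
a = 828263584588 (a = 962852*860219 = 828263584588)
v = 4 + √828263584786 (v = 4 + √(198 + 828263584588) = 4 + √828263584786 ≈ 9.1009e+5)
4415351/(-4701897) + v/U(736) = 4415351/(-4701897) + (4 + √828263584786)/(1/736) = 4415351*(-1/4701897) + (4 + √828263584786)/(1/736) = -4415351/4701897 + (4 + √828263584786)*736 = -4415351/4701897 + (2944 + 736*√828263584786) = 13837969417/4701897 + 736*√828263584786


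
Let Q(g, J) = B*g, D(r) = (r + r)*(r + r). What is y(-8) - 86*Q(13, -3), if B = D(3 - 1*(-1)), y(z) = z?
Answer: -71560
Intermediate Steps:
D(r) = 4*r**2 (D(r) = (2*r)*(2*r) = 4*r**2)
B = 64 (B = 4*(3 - 1*(-1))**2 = 4*(3 + 1)**2 = 4*4**2 = 4*16 = 64)
Q(g, J) = 64*g
y(-8) - 86*Q(13, -3) = -8 - 5504*13 = -8 - 86*832 = -8 - 71552 = -71560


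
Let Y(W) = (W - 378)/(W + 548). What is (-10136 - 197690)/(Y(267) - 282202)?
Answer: 169378190/229994741 ≈ 0.73644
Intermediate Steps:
Y(W) = (-378 + W)/(548 + W)
(-10136 - 197690)/(Y(267) - 282202) = (-10136 - 197690)/((-378 + 267)/(548 + 267) - 282202) = -207826/(-111/815 - 282202) = -207826/(-229994741/815) = -207826*(-815/229994741) = 169378190/229994741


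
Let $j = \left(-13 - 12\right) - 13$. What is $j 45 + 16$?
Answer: $-1694$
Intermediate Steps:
$j = -38$ ($j = -25 - 13 = -38$)
$j 45 + 16 = \left(-38\right) 45 + 16 = -1710 + 16 = -1694$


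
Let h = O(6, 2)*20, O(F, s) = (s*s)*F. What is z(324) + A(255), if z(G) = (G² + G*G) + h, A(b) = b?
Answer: 210687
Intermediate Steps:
O(F, s) = F*s² (O(F, s) = s²*F = F*s²)
h = 480 (h = (6*2²)*20 = (6*4)*20 = 24*20 = 480)
z(G) = 480 + 2*G² (z(G) = (G² + G*G) + 480 = (G² + G²) + 480 = 2*G² + 480 = 480 + 2*G²)
z(324) + A(255) = (480 + 2*324²) + 255 = (480 + 2*104976) + 255 = (480 + 209952) + 255 = 210432 + 255 = 210687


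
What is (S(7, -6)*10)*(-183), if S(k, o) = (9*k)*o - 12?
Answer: 713700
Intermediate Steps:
S(k, o) = -12 + 9*k*o (S(k, o) = 9*k*o - 12 = -12 + 9*k*o)
(S(7, -6)*10)*(-183) = ((-12 + 9*7*(-6))*10)*(-183) = ((-12 - 378)*10)*(-183) = -390*10*(-183) = -3900*(-183) = 713700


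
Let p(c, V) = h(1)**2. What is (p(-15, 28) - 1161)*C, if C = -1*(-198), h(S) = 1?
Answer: -229680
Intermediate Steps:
C = 198
p(c, V) = 1 (p(c, V) = 1**2 = 1)
(p(-15, 28) - 1161)*C = (1 - 1161)*198 = -1160*198 = -229680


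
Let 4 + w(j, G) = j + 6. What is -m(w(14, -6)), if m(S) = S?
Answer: -16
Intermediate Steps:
w(j, G) = 2 + j (w(j, G) = -4 + (j + 6) = -4 + (6 + j) = 2 + j)
-m(w(14, -6)) = -(2 + 14) = -1*16 = -16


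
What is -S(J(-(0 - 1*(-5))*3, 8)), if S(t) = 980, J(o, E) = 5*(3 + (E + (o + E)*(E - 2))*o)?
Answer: -980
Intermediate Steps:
J(o, E) = 15 + 5*o*(E + (-2 + E)*(E + o)) (J(o, E) = 5*(3 + (E + (E + o)*(-2 + E))*o) = 5*(3 + (E + (-2 + E)*(E + o))*o) = 5*(3 + o*(E + (-2 + E)*(E + o))) = 15 + 5*o*(E + (-2 + E)*(E + o)))
-S(J(-(0 - 1*(-5))*3, 8)) = -1*980 = -980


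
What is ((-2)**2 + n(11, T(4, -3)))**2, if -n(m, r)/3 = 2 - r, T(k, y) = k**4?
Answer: 586756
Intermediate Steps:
n(m, r) = -6 + 3*r (n(m, r) = -3*(2 - r) = -6 + 3*r)
((-2)**2 + n(11, T(4, -3)))**2 = ((-2)**2 + (-6 + 3*4**4))**2 = (4 + (-6 + 3*256))**2 = (4 + (-6 + 768))**2 = (4 + 762)**2 = 766**2 = 586756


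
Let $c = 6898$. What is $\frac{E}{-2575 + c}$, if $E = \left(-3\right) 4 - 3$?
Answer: $- \frac{5}{1441} \approx -0.0034698$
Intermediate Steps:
$E = -15$ ($E = -12 - 3 = -15$)
$\frac{E}{-2575 + c} = - \frac{15}{-2575 + 6898} = - \frac{15}{4323} = \left(-15\right) \frac{1}{4323} = - \frac{5}{1441}$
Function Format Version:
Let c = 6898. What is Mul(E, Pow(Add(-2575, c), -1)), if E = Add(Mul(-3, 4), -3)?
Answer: Rational(-5, 1441) ≈ -0.0034698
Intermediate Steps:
E = -15 (E = Add(-12, -3) = -15)
Mul(E, Pow(Add(-2575, c), -1)) = Mul(-15, Pow(Add(-2575, 6898), -1)) = Mul(-15, Pow(4323, -1)) = Mul(-15, Rational(1, 4323)) = Rational(-5, 1441)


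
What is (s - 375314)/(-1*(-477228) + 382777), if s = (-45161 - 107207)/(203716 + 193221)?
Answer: -148976165586/341367804685 ≈ -0.43641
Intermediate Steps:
s = -152368/396937 ≈ -0.38386
(s - 375314)/(-1*(-477228) + 382777) = (-152368/396937 - 375314)/(-1*(-477228) + 382777) = -148976165586/(396937*(477228 + 382777)) = -148976165586/396937/860005 = -148976165586/396937*1/860005 = -148976165586/341367804685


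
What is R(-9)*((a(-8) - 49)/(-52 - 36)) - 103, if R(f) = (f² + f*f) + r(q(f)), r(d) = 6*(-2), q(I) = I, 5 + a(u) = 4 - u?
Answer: -691/22 ≈ -31.409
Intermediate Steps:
a(u) = -1 - u (a(u) = -5 + (4 - u) = -1 - u)
r(d) = -12
R(f) = -12 + 2*f² (R(f) = (f² + f*f) - 12 = (f² + f²) - 12 = 2*f² - 12 = -12 + 2*f²)
R(-9)*((a(-8) - 49)/(-52 - 36)) - 103 = (-12 + 2*(-9)²)*(((-1 - 1*(-8)) - 49)/(-52 - 36)) - 103 = (-12 + 2*81)*(((-1 + 8) - 49)/(-88)) - 103 = (-12 + 162)*((7 - 49)*(-1/88)) - 103 = 150*(-42*(-1/88)) - 103 = 150*(21/44) - 103 = 1575/22 - 103 = -691/22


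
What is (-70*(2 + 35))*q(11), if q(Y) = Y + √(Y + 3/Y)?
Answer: -28490 - 5180*√341/11 ≈ -37186.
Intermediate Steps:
(-70*(2 + 35))*q(11) = (-70*(2 + 35))*(11 + √(11 + 3/11)) = (-70*37)*(11 + √(11 + 3*(1/11))) = -2590*(11 + √(11 + 3/11)) = -2590*(11 + √(124/11)) = -2590*(11 + 2*√341/11) = -28490 - 5180*√341/11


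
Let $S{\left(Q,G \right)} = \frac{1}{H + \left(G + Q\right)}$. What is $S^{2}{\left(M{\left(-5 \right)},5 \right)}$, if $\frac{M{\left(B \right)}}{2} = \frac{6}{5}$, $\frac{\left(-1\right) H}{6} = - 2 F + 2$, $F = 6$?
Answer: $\frac{25}{113569} \approx 0.00022013$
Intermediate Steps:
$H = 60$ ($H = - 6 \left(\left(-2\right) 6 + 2\right) = - 6 \left(-12 + 2\right) = \left(-6\right) \left(-10\right) = 60$)
$M{\left(B \right)} = \frac{12}{5}$ ($M{\left(B \right)} = 2 \cdot \frac{6}{5} = \frac{12}{5}$)
$S{\left(Q,G \right)} = \frac{1}{60 + G + Q}$ ($S{\left(Q,G \right)} = \frac{1}{60 + \left(G + Q\right)} = \frac{1}{60 + G + Q}$)
$S^{2}{\left(M{\left(-5 \right)},5 \right)} = \left(\frac{1}{60 + 5 + \frac{12}{5}}\right)^{2} = \left(\frac{1}{\frac{337}{5}}\right)^{2} = \left(\frac{5}{337}\right)^{2} = \frac{25}{113569}$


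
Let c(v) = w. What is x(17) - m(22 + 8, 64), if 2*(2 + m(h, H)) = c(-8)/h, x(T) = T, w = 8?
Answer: 283/15 ≈ 18.867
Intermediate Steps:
c(v) = 8
m(h, H) = -2 + 4/h (m(h, H) = -2 + (8/h)/2 = -2 + 4/h)
x(17) - m(22 + 8, 64) = 17 - (-2 + 4/(22 + 8)) = 17 - (-2 + 4/30) = 17 - (-2 + 4*(1/30)) = 17 - (-2 + 2/15) = 17 - 1*(-28/15) = 17 + 28/15 = 283/15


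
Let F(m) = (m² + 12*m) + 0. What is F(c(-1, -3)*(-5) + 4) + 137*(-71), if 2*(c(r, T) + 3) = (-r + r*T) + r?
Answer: -37827/4 ≈ -9456.8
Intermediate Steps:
c(r, T) = -3 + T*r/2 (c(r, T) = -3 + ((-r + r*T) + r)/2 = -3 + ((-r + T*r) + r)/2 = -3 + (T*r)/2 = -3 + T*r/2)
F(m) = m² + 12*m
F(c(-1, -3)*(-5) + 4) + 137*(-71) = ((-3 + (½)*(-3)*(-1))*(-5) + 4)*(12 + ((-3 + (½)*(-3)*(-1))*(-5) + 4)) + 137*(-71) = ((-3 + 3/2)*(-5) + 4)*(12 + ((-3 + 3/2)*(-5) + 4)) - 9727 = (-3/2*(-5) + 4)*(12 + (-3/2*(-5) + 4)) - 9727 = (15/2 + 4)*(12 + (15/2 + 4)) - 9727 = 23*(12 + 23/2)/2 - 9727 = (23/2)*(47/2) - 9727 = 1081/4 - 9727 = -37827/4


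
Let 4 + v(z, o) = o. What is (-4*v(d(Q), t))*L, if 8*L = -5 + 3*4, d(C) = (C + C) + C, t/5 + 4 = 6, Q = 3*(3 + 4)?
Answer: -21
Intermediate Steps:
Q = 21 (Q = 3*7 = 21)
t = 10 (t = -20 + 5*6 = -20 + 30 = 10)
d(C) = 3*C (d(C) = 2*C + C = 3*C)
v(z, o) = -4 + o
L = 7/8 (L = (-5 + 3*4)/8 = (-5 + 12)/8 = (⅛)*7 = 7/8 ≈ 0.87500)
(-4*v(d(Q), t))*L = -4*(-4 + 10)*(7/8) = -4*6*(7/8) = -24*7/8 = -21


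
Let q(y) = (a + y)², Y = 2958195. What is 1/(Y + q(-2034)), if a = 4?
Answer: 1/7079095 ≈ 1.4126e-7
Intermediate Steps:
q(y) = (4 + y)²
1/(Y + q(-2034)) = 1/(2958195 + (4 - 2034)²) = 1/(2958195 + (-2030)²) = 1/(2958195 + 4120900) = 1/7079095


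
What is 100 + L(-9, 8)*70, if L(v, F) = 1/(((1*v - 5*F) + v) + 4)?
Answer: 2665/27 ≈ 98.704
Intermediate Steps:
L(v, F) = 1/(4 - 5*F + 2*v) (L(v, F) = 1/(((v - 5*F) + v) + 4) = 1/((-5*F + 2*v) + 4) = 1/(4 - 5*F + 2*v))
100 + L(-9, 8)*70 = 100 + 70/(4 - 5*8 + 2*(-9)) = 100 + 70/(4 - 40 - 18) = 100 + 70/(-54) = 100 - 1/54*70 = 100 - 35/27 = 2665/27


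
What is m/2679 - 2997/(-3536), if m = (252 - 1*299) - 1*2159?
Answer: 228547/9472944 ≈ 0.024126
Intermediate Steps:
m = -2206 (m = (252 - 299) - 2159 = -47 - 2159 = -2206)
m/2679 - 2997/(-3536) = -2206/2679 - 2997/(-3536) = -2206*1/2679 - 2997*(-1/3536) = -2206/2679 + 2997/3536 = 228547/9472944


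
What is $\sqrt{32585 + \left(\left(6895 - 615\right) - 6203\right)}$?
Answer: $\sqrt{32662} \approx 180.73$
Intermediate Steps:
$\sqrt{32585 + \left(\left(6895 - 615\right) - 6203\right)} = \sqrt{32585 + \left(6280 - 6203\right)} = \sqrt{32585 + 77} = \sqrt{32662}$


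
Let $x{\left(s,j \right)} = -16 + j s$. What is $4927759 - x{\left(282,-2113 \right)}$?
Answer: $5523641$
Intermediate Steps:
$4927759 - x{\left(282,-2113 \right)} = 4927759 - \left(-16 - 595866\right) = 4927759 - -595882 = 4927759 + 595882 = 5523641$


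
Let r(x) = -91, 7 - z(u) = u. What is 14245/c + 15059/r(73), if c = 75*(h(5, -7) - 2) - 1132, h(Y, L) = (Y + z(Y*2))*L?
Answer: -3310353/19292 ≈ -171.59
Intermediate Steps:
z(u) = 7 - u
h(Y, L) = L*(7 - Y) (h(Y, L) = (Y + (7 - Y*2))*L = (Y + (7 - 2*Y))*L = (7 - Y)*L = L*(7 - Y))
c = -2332 (c = 75*(-7*(7 - 1*5) - 2) - 1132 = 75*(-7*(7 - 5) - 2) - 1132 = 75*(-7*2 - 2) - 1132 = 75*(-14 - 2) - 1132 = 75*(-16) - 1132 = -1200 - 1132 = -2332)
14245/c + 15059/r(73) = 14245/(-2332) + 15059/(-91) = 14245*(-1/2332) + 15059*(-1/91) = -1295/212 - 15059/91 = -3310353/19292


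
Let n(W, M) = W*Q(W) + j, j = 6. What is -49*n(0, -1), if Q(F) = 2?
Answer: -294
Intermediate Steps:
n(W, M) = 6 + 2*W (n(W, M) = W*2 + 6 = 2*W + 6 = 6 + 2*W)
-49*n(0, -1) = -49*(6 + 2*0) = -49*(6 + 0) = -49*6 = -294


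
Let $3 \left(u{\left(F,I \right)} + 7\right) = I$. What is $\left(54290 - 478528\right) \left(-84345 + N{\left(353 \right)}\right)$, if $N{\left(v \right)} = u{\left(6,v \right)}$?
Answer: $\frac{107206215314}{3} \approx 3.5735 \cdot 10^{10}$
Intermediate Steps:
$u{\left(F,I \right)} = -7 + \frac{I}{3}$
$N{\left(v \right)} = -7 + \frac{v}{3}$
$\left(54290 - 478528\right) \left(-84345 + N{\left(353 \right)}\right) = \left(54290 - 478528\right) \left(-84345 + \left(-7 + \frac{1}{3} \cdot 353\right)\right) = - 424238 \left(-84345 + \left(-7 + \frac{353}{3}\right)\right) = - 424238 \left(-84345 + \frac{332}{3}\right) = \left(-424238\right) \left(- \frac{252703}{3}\right) = \frac{107206215314}{3}$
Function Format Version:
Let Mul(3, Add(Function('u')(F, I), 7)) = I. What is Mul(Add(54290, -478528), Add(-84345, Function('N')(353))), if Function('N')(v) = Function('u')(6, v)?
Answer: Rational(107206215314, 3) ≈ 3.5735e+10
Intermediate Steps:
Function('u')(F, I) = Add(-7, Mul(Rational(1, 3), I))
Function('N')(v) = Add(-7, Mul(Rational(1, 3), v))
Mul(Add(54290, -478528), Add(-84345, Function('N')(353))) = Mul(Add(54290, -478528), Add(-84345, Add(-7, Mul(Rational(1, 3), 353)))) = Mul(-424238, Add(-84345, Add(-7, Rational(353, 3)))) = Mul(-424238, Add(-84345, Rational(332, 3))) = Mul(-424238, Rational(-252703, 3)) = Rational(107206215314, 3)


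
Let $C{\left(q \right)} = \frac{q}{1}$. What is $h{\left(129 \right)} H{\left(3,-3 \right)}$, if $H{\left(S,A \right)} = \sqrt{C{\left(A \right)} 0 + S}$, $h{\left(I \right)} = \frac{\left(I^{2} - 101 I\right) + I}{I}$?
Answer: $29 \sqrt{3} \approx 50.229$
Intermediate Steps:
$C{\left(q \right)} = q$ ($C{\left(q \right)} = q 1 = q$)
$h{\left(I \right)} = \frac{I^{2} - 100 I}{I}$
$H{\left(S,A \right)} = \sqrt{S}$ ($H{\left(S,A \right)} = \sqrt{A 0 + S} = \sqrt{0 + S} = \sqrt{S}$)
$h{\left(129 \right)} H{\left(3,-3 \right)} = \left(-100 + 129\right) \sqrt{3} = 29 \sqrt{3}$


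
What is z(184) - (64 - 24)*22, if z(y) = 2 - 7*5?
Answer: -913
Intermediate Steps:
z(y) = -33 (z(y) = 2 - 35 = -33)
z(184) - (64 - 24)*22 = -33 - (64 - 24)*22 = -33 - 40*22 = -33 - 1*880 = -33 - 880 = -913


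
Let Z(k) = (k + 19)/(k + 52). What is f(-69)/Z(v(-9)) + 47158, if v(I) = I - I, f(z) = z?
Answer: 892414/19 ≈ 46969.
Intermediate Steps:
v(I) = 0
Z(k) = (19 + k)/(52 + k)
f(-69)/Z(v(-9)) + 47158 = -69*(52 + 0)/(19 + 0) + 47158 = -69/(19/52) + 47158 = -69/((1/52)*19) + 47158 = -69/19/52 + 47158 = -69*52/19 + 47158 = -3588/19 + 47158 = 892414/19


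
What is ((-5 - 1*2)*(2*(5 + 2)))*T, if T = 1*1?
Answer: -98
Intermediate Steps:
T = 1
((-5 - 1*2)*(2*(5 + 2)))*T = ((-5 - 1*2)*(2*(5 + 2)))*1 = ((-5 - 2)*(2*7))*1 = -7*14*1 = -98*1 = -98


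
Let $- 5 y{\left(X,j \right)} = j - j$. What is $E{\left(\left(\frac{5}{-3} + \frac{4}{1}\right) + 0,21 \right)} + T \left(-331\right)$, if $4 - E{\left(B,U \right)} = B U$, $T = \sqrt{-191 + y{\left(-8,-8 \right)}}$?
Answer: $-45 - 331 i \sqrt{191} \approx -45.0 - 4574.5 i$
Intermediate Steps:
$y{\left(X,j \right)} = 0$ ($y{\left(X,j \right)} = - \frac{j - j}{5} = \left(- \frac{1}{5}\right) 0 = 0$)
$T = i \sqrt{191}$ ($T = \sqrt{-191 + 0} = \sqrt{-191} = i \sqrt{191} \approx 13.82 i$)
$E{\left(B,U \right)} = 4 - B U$
$E{\left(\left(\frac{5}{-3} + \frac{4}{1}\right) + 0,21 \right)} + T \left(-331\right) = \left(4 - \left(\left(\frac{5}{-3} + \frac{4}{1}\right) + 0\right) 21\right) + i \sqrt{191} \left(-331\right) = \left(4 - \left(\left(5 \left(- \frac{1}{3}\right) + 4 \cdot 1\right) + 0\right) 21\right) - 331 i \sqrt{191} = \left(4 - \left(\left(- \frac{5}{3} + 4\right) + 0\right) 21\right) - 331 i \sqrt{191} = \left(4 - \left(\frac{7}{3} + 0\right) 21\right) - 331 i \sqrt{191} = \left(4 - \frac{7}{3} \cdot 21\right) - 331 i \sqrt{191} = \left(4 - 49\right) - 331 i \sqrt{191} = -45 - 331 i \sqrt{191}$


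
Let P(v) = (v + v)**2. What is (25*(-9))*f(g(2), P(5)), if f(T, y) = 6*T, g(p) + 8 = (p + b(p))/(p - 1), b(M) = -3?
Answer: 12150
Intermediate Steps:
P(v) = 4*v**2 (P(v) = (2*v)**2 = 4*v**2)
g(p) = -8 + (-3 + p)/(-1 + p) (g(p) = -8 + (p - 3)/(p - 1) = -8 + (-3 + p)/(-1 + p))
(25*(-9))*f(g(2), P(5)) = (25*(-9))*(6*((5 - 7*2)/(-1 + 2))) = -1350*(5 - 14)/1 = -1350*1*(-9) = -1350*(-9) = -225*(-54) = 12150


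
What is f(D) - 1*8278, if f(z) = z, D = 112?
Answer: -8166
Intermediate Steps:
f(D) - 1*8278 = 112 - 1*8278 = 112 - 8278 = -8166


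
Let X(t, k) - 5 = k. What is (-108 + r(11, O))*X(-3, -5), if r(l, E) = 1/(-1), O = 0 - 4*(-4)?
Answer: 0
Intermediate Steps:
O = 16 (O = 0 + 16 = 16)
r(l, E) = -1
X(t, k) = 5 + k
(-108 + r(11, O))*X(-3, -5) = (-108 - 1)*(5 - 5) = -109*0 = 0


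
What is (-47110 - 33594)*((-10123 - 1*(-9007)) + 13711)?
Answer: -1016466880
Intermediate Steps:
(-47110 - 33594)*((-10123 - 1*(-9007)) + 13711) = -80704*((-10123 + 9007) + 13711) = -80704*(-1116 + 13711) = -80704*12595 = -1016466880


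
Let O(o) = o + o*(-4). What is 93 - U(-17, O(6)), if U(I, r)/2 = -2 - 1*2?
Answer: 101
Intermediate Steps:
O(o) = -3*o (O(o) = o - 4*o = -3*o)
U(I, r) = -8 (U(I, r) = 2*(-2 - 1*2) = 2*(-2 - 2) = 2*(-4) = -8)
93 - U(-17, O(6)) = 93 - 1*(-8) = 93 + 8 = 101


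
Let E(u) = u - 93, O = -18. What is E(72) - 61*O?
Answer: 1077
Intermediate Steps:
E(u) = -93 + u
E(72) - 61*O = (-93 + 72) - 61*(-18) = -21 + 1098 = 1077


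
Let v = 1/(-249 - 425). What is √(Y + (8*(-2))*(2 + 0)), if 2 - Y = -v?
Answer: I*√13628954/674 ≈ 5.4774*I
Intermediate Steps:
v = -1/674 (v = 1/(-674) = -1/674 ≈ -0.0014837)
Y = 1347/674 (Y = 2 - (-1)*(-1)/674 = 2 - 1*1/674 = 2 - 1/674 = 1347/674 ≈ 1.9985)
√(Y + (8*(-2))*(2 + 0)) = √(1347/674 + (8*(-2))*(2 + 0)) = √(1347/674 - 16*2) = √(1347/674 - 32) = √(-20221/674) = I*√13628954/674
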